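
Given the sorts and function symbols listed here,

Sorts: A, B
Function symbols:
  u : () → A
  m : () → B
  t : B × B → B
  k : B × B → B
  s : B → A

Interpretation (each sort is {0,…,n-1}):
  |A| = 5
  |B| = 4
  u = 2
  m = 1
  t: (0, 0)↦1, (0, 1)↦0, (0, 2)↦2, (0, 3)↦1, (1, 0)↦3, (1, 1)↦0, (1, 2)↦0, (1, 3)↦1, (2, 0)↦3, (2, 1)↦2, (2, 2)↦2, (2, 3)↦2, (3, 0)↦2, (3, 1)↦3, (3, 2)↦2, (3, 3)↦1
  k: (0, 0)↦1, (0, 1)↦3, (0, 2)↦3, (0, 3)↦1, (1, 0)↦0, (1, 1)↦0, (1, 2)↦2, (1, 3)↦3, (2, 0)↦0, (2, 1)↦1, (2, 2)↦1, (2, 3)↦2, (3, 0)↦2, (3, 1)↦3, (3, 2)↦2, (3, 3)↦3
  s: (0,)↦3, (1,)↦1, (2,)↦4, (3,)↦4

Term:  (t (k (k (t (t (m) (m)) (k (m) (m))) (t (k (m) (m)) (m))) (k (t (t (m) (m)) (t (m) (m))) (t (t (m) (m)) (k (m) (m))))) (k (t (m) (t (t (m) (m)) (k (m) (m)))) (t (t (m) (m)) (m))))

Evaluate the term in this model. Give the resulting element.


value = 0

  m = 1
  m = 1
  (t (m) (m)) = t(1, 1) = 0
  m = 1
  m = 1
  (k (m) (m)) = k(1, 1) = 0
  (t (t (m) (m)) (k (m) (m))) = t(0, 0) = 1
  m = 1
  m = 1
  (k (m) (m)) = k(1, 1) = 0
  m = 1
  (t (k (m) (m)) (m)) = t(0, 1) = 0
  (k (t (t (m) (m)) (k (m) (m))) (t (k (m) (m)) (m))) = k(1, 0) = 0
  m = 1
  m = 1
  (t (m) (m)) = t(1, 1) = 0
  m = 1
  m = 1
  (t (m) (m)) = t(1, 1) = 0
  (t (t (m) (m)) (t (m) (m))) = t(0, 0) = 1
  m = 1
  m = 1
  (t (m) (m)) = t(1, 1) = 0
  m = 1
  m = 1
  (k (m) (m)) = k(1, 1) = 0
  (t (t (m) (m)) (k (m) (m))) = t(0, 0) = 1
  (k (t (t (m) (m)) (t (m) (m))) (t (t (m) (m)) (k (m) (m)))) = k(1, 1) = 0
  (k (k (t (t (m) (m)) (k (m) (m))) (t (k (m) (m)) (m))) (k (t (t (m) (m)) (t (m) (m))) (t (t (m) (m)) (k (m) (m))))) = k(0, 0) = 1
  m = 1
  m = 1
  m = 1
  (t (m) (m)) = t(1, 1) = 0
  m = 1
  m = 1
  (k (m) (m)) = k(1, 1) = 0
  (t (t (m) (m)) (k (m) (m))) = t(0, 0) = 1
  (t (m) (t (t (m) (m)) (k (m) (m)))) = t(1, 1) = 0
  m = 1
  m = 1
  (t (m) (m)) = t(1, 1) = 0
  m = 1
  (t (t (m) (m)) (m)) = t(0, 1) = 0
  (k (t (m) (t (t (m) (m)) (k (m) (m)))) (t (t (m) (m)) (m))) = k(0, 0) = 1
  (t (k (k (t (t (m) (m)) (k (m) (m))) (t (k (m) (m)) (m))) (k (t (t (m) (m)) (t (m) (m))) (t (t (m) (m)) (k (m) (m))))) (k (t (m) (t (t (m) (m)) (k (m) (m)))) (t (t (m) (m)) (m)))) = t(1, 1) = 0


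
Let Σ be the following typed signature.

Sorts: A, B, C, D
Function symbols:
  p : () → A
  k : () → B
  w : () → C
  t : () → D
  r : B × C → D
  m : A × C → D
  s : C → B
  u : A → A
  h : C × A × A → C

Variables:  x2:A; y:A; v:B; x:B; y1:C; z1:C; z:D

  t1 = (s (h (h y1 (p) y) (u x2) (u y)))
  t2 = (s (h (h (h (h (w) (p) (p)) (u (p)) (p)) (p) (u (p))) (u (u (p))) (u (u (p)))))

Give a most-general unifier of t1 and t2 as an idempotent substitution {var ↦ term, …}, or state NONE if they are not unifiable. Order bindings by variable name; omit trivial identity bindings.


{x2 ↦ (u (p)), y ↦ (u (p)), y1 ↦ (h (h (w) (p) (p)) (u (p)) (p))}


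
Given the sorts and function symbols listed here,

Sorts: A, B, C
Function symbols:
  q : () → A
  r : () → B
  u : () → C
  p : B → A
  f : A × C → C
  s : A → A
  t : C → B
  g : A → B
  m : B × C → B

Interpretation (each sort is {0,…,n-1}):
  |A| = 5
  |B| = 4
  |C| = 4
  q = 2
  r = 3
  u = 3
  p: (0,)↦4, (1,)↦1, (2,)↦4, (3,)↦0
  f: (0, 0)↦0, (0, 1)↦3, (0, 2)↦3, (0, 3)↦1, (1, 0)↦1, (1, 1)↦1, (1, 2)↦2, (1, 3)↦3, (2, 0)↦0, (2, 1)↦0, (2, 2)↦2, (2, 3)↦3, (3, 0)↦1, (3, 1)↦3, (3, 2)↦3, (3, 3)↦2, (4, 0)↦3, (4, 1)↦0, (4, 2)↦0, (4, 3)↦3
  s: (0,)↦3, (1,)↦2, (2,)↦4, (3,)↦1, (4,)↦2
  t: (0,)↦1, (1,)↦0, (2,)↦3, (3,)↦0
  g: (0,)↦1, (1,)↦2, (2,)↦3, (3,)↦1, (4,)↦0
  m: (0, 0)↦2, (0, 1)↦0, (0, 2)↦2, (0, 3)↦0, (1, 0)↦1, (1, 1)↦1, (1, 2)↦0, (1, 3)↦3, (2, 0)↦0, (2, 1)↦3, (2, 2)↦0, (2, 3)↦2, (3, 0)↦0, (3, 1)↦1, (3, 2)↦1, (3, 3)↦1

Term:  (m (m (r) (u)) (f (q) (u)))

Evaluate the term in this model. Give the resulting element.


value = 3

  r = 3
  u = 3
  (m (r) (u)) = m(3, 3) = 1
  q = 2
  u = 3
  (f (q) (u)) = f(2, 3) = 3
  (m (m (r) (u)) (f (q) (u))) = m(1, 3) = 3


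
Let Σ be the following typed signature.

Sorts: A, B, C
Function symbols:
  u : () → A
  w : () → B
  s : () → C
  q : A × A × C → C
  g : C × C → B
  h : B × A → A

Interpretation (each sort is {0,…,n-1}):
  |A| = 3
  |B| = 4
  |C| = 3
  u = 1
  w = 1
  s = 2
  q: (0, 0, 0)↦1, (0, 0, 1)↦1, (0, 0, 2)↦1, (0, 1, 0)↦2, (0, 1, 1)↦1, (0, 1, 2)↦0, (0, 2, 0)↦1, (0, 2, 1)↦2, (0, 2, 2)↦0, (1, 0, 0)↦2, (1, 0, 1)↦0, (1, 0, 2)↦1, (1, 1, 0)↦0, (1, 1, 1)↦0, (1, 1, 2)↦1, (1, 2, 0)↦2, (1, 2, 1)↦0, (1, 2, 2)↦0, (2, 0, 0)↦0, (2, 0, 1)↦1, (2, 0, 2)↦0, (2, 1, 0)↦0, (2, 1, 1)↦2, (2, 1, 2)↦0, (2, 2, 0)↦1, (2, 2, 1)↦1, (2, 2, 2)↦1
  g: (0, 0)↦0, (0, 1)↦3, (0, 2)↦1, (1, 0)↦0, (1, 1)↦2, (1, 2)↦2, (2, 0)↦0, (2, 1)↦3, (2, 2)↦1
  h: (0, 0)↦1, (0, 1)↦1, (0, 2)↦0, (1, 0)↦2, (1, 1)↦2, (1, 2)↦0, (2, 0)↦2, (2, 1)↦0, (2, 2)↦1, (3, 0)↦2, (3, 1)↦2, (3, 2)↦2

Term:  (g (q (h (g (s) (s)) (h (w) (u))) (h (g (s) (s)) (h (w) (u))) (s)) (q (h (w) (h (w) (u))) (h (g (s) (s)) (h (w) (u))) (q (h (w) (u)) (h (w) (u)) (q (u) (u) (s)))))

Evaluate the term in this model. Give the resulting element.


  s = 2
  s = 2
  (g (s) (s)) = g(2, 2) = 1
  w = 1
  u = 1
  (h (w) (u)) = h(1, 1) = 2
  (h (g (s) (s)) (h (w) (u))) = h(1, 2) = 0
  s = 2
  s = 2
  (g (s) (s)) = g(2, 2) = 1
  w = 1
  u = 1
  (h (w) (u)) = h(1, 1) = 2
  (h (g (s) (s)) (h (w) (u))) = h(1, 2) = 0
  s = 2
  (q (h (g (s) (s)) (h (w) (u))) (h (g (s) (s)) (h (w) (u))) (s)) = q(0, 0, 2) = 1
  w = 1
  w = 1
  u = 1
  (h (w) (u)) = h(1, 1) = 2
  (h (w) (h (w) (u))) = h(1, 2) = 0
  s = 2
  s = 2
  (g (s) (s)) = g(2, 2) = 1
  w = 1
  u = 1
  (h (w) (u)) = h(1, 1) = 2
  (h (g (s) (s)) (h (w) (u))) = h(1, 2) = 0
  w = 1
  u = 1
  (h (w) (u)) = h(1, 1) = 2
  w = 1
  u = 1
  (h (w) (u)) = h(1, 1) = 2
  u = 1
  u = 1
  s = 2
  (q (u) (u) (s)) = q(1, 1, 2) = 1
  (q (h (w) (u)) (h (w) (u)) (q (u) (u) (s))) = q(2, 2, 1) = 1
  (q (h (w) (h (w) (u))) (h (g (s) (s)) (h (w) (u))) (q (h (w) (u)) (h (w) (u)) (q (u) (u) (s)))) = q(0, 0, 1) = 1
  (g (q (h (g (s) (s)) (h (w) (u))) (h (g (s) (s)) (h (w) (u))) (s)) (q (h (w) (h (w) (u))) (h (g (s) (s)) (h (w) (u))) (q (h (w) (u)) (h (w) (u)) (q (u) (u) (s))))) = g(1, 1) = 2

value = 2


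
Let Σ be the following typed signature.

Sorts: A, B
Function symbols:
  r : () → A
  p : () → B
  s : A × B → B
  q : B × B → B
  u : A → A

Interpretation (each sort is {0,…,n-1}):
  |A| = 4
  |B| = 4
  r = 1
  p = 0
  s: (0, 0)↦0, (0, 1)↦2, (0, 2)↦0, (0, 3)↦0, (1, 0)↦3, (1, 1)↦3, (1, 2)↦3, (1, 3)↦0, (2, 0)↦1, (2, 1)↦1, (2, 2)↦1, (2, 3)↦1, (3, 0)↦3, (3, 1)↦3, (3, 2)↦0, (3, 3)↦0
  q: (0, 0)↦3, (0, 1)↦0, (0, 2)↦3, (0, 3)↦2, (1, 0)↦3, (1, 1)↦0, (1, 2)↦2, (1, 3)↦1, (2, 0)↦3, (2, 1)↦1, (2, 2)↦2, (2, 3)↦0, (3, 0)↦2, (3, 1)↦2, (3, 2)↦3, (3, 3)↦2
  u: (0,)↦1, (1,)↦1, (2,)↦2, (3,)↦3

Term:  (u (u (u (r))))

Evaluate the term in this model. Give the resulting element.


  r = 1
  (u (r)) = u(1,) = 1
  (u (u (r))) = u(1,) = 1
  (u (u (u (r)))) = u(1,) = 1

value = 1


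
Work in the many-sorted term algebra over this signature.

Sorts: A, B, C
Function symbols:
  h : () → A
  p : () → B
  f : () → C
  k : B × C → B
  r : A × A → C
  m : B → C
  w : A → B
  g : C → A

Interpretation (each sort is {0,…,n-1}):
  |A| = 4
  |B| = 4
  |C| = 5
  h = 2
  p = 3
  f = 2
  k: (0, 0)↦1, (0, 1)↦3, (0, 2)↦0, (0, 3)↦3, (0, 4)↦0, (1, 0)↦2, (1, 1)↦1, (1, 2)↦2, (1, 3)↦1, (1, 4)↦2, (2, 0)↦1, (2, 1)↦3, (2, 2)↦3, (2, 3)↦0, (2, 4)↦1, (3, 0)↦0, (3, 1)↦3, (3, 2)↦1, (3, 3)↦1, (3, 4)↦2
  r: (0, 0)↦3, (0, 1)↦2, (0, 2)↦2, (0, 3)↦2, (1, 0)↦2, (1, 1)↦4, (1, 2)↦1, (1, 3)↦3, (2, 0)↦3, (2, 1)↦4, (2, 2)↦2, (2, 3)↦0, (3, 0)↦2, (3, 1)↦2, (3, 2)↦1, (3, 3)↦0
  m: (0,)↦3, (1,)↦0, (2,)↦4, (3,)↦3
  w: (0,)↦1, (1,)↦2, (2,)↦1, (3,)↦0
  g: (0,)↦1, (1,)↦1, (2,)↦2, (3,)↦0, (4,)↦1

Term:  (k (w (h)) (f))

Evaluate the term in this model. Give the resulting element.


  h = 2
  (w (h)) = w(2,) = 1
  f = 2
  (k (w (h)) (f)) = k(1, 2) = 2

value = 2


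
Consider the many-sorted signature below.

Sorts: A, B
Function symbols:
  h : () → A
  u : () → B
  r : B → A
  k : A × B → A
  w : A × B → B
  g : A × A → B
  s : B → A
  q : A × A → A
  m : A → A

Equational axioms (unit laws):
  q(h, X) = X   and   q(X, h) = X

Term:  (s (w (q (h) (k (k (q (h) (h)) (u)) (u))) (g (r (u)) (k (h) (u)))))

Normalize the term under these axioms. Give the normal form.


1. (s (w (q (h) (k (k (q (h) (h)) (u)) (u))) (g (r (u)) (k (h) (u)))))  →  (s (w (k (k (q (h) (h)) (u)) (u)) (g (r (u)) (k (h) (u)))))
2. (s (w (k (k (q (h) (h)) (u)) (u)) (g (r (u)) (k (h) (u)))))  →  (s (w (k (k (h) (u)) (u)) (g (r (u)) (k (h) (u)))))

normal form = (s (w (k (k (h) (u)) (u)) (g (r (u)) (k (h) (u)))))


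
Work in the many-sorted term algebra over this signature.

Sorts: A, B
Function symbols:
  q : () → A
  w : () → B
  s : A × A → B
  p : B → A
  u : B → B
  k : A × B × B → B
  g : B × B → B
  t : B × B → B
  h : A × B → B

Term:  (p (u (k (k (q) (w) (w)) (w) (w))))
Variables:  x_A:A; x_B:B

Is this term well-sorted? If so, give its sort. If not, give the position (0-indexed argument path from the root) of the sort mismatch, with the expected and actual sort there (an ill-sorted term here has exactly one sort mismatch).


ill-sorted at position [0, 0, 0]: expected A, got B

        (q) : A
        (w) : B
        (w) : B
      (k (q) (w) (w)) : B
      (w) : B
      (w) : B
    (k (k (q) (w) (w)) (w) (w)) : ✗ arg 0 at [0, 0, 0] has sort B, expected A


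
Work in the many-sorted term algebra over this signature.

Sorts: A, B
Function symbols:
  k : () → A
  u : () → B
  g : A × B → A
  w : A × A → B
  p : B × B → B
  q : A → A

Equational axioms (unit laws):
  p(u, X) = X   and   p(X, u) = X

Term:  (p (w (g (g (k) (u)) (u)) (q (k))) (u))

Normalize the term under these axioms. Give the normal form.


1. (p (w (g (g (k) (u)) (u)) (q (k))) (u))  →  (w (g (g (k) (u)) (u)) (q (k)))

normal form = (w (g (g (k) (u)) (u)) (q (k)))


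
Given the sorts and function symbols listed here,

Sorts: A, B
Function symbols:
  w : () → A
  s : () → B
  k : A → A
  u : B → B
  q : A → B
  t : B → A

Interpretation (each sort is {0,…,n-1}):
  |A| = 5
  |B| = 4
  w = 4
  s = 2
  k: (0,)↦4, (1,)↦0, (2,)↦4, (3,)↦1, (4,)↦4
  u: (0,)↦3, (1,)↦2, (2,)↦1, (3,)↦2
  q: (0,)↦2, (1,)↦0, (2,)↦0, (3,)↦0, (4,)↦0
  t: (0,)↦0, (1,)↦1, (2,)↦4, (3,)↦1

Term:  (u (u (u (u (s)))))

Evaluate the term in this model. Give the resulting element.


  s = 2
  (u (s)) = u(2,) = 1
  (u (u (s))) = u(1,) = 2
  (u (u (u (s)))) = u(2,) = 1
  (u (u (u (u (s))))) = u(1,) = 2

value = 2


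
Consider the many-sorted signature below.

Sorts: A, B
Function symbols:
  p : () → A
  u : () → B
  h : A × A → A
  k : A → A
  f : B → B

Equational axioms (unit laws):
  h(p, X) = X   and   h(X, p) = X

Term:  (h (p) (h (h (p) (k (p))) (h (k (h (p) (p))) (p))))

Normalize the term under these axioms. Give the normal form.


normal form = (h (k (p)) (k (p)))

1. (h (p) (h (h (p) (k (p))) (h (k (h (p) (p))) (p))))  →  (h (h (p) (k (p))) (h (k (h (p) (p))) (p)))
2. (h (h (p) (k (p))) (h (k (h (p) (p))) (p)))  →  (h (k (p)) (h (k (h (p) (p))) (p)))
3. (h (k (p)) (h (k (h (p) (p))) (p)))  →  (h (k (p)) (k (h (p) (p))))
4. (h (k (p)) (k (h (p) (p))))  →  (h (k (p)) (k (p)))


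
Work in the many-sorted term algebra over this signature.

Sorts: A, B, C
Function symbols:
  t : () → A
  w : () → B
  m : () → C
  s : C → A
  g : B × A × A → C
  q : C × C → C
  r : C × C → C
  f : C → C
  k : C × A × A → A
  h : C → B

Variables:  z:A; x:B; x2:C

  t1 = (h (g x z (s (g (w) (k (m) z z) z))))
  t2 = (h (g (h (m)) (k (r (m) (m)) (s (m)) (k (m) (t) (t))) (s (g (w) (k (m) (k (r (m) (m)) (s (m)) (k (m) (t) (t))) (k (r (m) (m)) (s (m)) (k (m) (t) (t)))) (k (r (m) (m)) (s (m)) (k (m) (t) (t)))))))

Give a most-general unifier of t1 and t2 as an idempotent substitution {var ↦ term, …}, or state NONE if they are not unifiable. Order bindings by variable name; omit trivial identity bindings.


{x ↦ (h (m)), z ↦ (k (r (m) (m)) (s (m)) (k (m) (t) (t)))}


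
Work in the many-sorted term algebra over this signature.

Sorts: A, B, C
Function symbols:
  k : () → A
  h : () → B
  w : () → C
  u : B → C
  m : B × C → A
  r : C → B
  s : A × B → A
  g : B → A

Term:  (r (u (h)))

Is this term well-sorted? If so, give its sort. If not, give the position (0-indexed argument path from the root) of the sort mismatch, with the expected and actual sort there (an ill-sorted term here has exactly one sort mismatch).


    (h) : B
  (u (h)) : C
(r (u (h))) : B

well-sorted; sort = B


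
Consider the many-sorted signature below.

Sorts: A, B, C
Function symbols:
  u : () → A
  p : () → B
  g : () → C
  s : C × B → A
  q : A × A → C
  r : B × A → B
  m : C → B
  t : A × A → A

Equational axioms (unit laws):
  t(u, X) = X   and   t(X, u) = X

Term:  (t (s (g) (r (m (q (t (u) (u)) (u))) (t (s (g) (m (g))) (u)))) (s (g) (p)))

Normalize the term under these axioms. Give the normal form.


1. (t (s (g) (r (m (q (t (u) (u)) (u))) (t (s (g) (m (g))) (u)))) (s (g) (p)))  →  (t (s (g) (r (m (q (u) (u))) (t (s (g) (m (g))) (u)))) (s (g) (p)))
2. (t (s (g) (r (m (q (u) (u))) (t (s (g) (m (g))) (u)))) (s (g) (p)))  →  (t (s (g) (r (m (q (u) (u))) (s (g) (m (g))))) (s (g) (p)))

normal form = (t (s (g) (r (m (q (u) (u))) (s (g) (m (g))))) (s (g) (p)))


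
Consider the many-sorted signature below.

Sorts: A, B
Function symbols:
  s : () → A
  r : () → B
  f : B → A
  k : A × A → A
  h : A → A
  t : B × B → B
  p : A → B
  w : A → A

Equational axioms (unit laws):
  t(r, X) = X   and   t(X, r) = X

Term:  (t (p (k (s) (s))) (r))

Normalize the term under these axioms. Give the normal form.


normal form = (p (k (s) (s)))

1. (t (p (k (s) (s))) (r))  →  (p (k (s) (s)))


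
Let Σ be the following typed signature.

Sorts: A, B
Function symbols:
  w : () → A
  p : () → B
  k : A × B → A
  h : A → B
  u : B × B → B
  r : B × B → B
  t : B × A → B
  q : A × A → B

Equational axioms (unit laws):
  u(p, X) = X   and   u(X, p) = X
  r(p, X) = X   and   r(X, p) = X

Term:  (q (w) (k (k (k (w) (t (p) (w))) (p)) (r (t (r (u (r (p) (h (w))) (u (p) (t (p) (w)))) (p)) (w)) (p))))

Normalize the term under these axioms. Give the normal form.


normal form = (q (w) (k (k (k (w) (t (p) (w))) (p)) (t (u (h (w)) (t (p) (w))) (w))))

1. (q (w) (k (k (k (w) (t (p) (w))) (p)) (r (t (r (u (r (p) (h (w))) (u (p) (t (p) (w)))) (p)) (w)) (p))))  →  (q (w) (k (k (k (w) (t (p) (w))) (p)) (t (r (u (r (p) (h (w))) (u (p) (t (p) (w)))) (p)) (w))))
2. (q (w) (k (k (k (w) (t (p) (w))) (p)) (t (r (u (r (p) (h (w))) (u (p) (t (p) (w)))) (p)) (w))))  →  (q (w) (k (k (k (w) (t (p) (w))) (p)) (t (u (r (p) (h (w))) (u (p) (t (p) (w)))) (w))))
3. (q (w) (k (k (k (w) (t (p) (w))) (p)) (t (u (r (p) (h (w))) (u (p) (t (p) (w)))) (w))))  →  (q (w) (k (k (k (w) (t (p) (w))) (p)) (t (u (h (w)) (u (p) (t (p) (w)))) (w))))
4. (q (w) (k (k (k (w) (t (p) (w))) (p)) (t (u (h (w)) (u (p) (t (p) (w)))) (w))))  →  (q (w) (k (k (k (w) (t (p) (w))) (p)) (t (u (h (w)) (t (p) (w))) (w))))


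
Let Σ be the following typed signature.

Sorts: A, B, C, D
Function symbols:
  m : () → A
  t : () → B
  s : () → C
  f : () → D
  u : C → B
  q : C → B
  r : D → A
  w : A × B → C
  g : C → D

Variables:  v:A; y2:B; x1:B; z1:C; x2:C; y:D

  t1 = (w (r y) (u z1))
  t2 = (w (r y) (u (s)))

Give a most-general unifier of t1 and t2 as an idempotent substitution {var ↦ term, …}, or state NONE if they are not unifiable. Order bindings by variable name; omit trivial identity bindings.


{z1 ↦ (s)}


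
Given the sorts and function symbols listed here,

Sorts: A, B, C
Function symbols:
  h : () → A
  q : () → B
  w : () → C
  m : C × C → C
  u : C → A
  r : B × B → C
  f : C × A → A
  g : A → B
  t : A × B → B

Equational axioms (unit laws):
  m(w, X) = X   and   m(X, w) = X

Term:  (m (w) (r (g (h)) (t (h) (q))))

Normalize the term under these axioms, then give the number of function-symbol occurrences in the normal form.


size = 6

1. (m (w) (r (g (h)) (t (h) (q))))  →  (r (g (h)) (t (h) (q)))
normal form: (r (g (h)) (t (h) (q)))


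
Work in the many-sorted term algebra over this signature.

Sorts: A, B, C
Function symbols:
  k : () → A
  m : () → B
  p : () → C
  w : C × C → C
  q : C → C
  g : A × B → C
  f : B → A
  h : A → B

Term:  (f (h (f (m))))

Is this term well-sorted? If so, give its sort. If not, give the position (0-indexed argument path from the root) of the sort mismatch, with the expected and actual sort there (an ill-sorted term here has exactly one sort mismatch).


well-sorted; sort = A

      (m) : B
    (f (m)) : A
  (h (f (m))) : B
(f (h (f (m)))) : A


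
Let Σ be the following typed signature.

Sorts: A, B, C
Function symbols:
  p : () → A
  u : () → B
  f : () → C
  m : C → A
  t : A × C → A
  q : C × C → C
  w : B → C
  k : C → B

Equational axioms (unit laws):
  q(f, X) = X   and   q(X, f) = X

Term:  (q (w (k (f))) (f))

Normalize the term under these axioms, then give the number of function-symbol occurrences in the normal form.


size = 3

1. (q (w (k (f))) (f))  →  (w (k (f)))
normal form: (w (k (f)))


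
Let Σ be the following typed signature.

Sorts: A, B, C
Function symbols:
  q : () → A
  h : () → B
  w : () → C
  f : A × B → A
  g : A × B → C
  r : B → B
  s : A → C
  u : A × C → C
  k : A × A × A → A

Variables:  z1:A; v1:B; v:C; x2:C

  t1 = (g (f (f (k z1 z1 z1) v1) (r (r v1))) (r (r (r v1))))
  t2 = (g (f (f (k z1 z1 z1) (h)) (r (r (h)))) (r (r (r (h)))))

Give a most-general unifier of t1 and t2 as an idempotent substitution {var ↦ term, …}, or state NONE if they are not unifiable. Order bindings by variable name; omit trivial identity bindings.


{v1 ↦ (h)}


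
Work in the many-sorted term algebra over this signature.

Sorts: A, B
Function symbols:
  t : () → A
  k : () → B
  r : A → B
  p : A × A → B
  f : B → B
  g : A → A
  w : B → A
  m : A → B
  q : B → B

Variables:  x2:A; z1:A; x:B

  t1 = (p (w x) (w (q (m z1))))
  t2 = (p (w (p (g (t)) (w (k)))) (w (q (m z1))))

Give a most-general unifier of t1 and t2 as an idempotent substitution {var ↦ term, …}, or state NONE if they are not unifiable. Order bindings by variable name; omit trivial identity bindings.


{x ↦ (p (g (t)) (w (k)))}


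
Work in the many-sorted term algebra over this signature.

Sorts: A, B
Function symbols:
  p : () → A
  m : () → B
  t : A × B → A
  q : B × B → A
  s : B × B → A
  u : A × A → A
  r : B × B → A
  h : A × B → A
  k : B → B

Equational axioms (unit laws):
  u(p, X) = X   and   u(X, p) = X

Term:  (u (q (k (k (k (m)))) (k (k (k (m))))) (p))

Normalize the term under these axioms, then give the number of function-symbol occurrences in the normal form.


1. (u (q (k (k (k (m)))) (k (k (k (m))))) (p))  →  (q (k (k (k (m)))) (k (k (k (m)))))
normal form: (q (k (k (k (m)))) (k (k (k (m)))))

size = 9


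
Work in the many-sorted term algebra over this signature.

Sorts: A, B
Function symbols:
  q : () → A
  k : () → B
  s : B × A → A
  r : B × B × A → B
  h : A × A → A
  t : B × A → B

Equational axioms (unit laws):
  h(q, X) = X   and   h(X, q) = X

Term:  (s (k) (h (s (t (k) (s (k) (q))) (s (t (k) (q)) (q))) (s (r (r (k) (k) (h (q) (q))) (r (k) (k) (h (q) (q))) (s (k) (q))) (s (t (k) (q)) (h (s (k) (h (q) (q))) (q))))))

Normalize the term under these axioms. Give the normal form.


normal form = (s (k) (h (s (t (k) (s (k) (q))) (s (t (k) (q)) (q))) (s (r (r (k) (k) (q)) (r (k) (k) (q)) (s (k) (q))) (s (t (k) (q)) (s (k) (q))))))

1. (s (k) (h (s (t (k) (s (k) (q))) (s (t (k) (q)) (q))) (s (r (r (k) (k) (h (q) (q))) (r (k) (k) (h (q) (q))) (s (k) (q))) (s (t (k) (q)) (h (s (k) (h (q) (q))) (q))))))  →  (s (k) (h (s (t (k) (s (k) (q))) (s (t (k) (q)) (q))) (s (r (r (k) (k) (q)) (r (k) (k) (h (q) (q))) (s (k) (q))) (s (t (k) (q)) (h (s (k) (h (q) (q))) (q))))))
2. (s (k) (h (s (t (k) (s (k) (q))) (s (t (k) (q)) (q))) (s (r (r (k) (k) (q)) (r (k) (k) (h (q) (q))) (s (k) (q))) (s (t (k) (q)) (h (s (k) (h (q) (q))) (q))))))  →  (s (k) (h (s (t (k) (s (k) (q))) (s (t (k) (q)) (q))) (s (r (r (k) (k) (q)) (r (k) (k) (q)) (s (k) (q))) (s (t (k) (q)) (h (s (k) (h (q) (q))) (q))))))
3. (s (k) (h (s (t (k) (s (k) (q))) (s (t (k) (q)) (q))) (s (r (r (k) (k) (q)) (r (k) (k) (q)) (s (k) (q))) (s (t (k) (q)) (h (s (k) (h (q) (q))) (q))))))  →  (s (k) (h (s (t (k) (s (k) (q))) (s (t (k) (q)) (q))) (s (r (r (k) (k) (q)) (r (k) (k) (q)) (s (k) (q))) (s (t (k) (q)) (s (k) (h (q) (q)))))))
4. (s (k) (h (s (t (k) (s (k) (q))) (s (t (k) (q)) (q))) (s (r (r (k) (k) (q)) (r (k) (k) (q)) (s (k) (q))) (s (t (k) (q)) (s (k) (h (q) (q)))))))  →  (s (k) (h (s (t (k) (s (k) (q))) (s (t (k) (q)) (q))) (s (r (r (k) (k) (q)) (r (k) (k) (q)) (s (k) (q))) (s (t (k) (q)) (s (k) (q))))))


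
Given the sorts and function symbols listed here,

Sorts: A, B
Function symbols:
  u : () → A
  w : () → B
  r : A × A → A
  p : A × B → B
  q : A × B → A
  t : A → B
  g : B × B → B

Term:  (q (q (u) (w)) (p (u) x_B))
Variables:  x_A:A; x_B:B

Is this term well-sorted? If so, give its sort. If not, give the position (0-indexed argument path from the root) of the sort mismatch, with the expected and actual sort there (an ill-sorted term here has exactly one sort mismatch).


well-sorted; sort = A

    (u) : A
    (w) : B
  (q (u) (w)) : A
    (u) : A
    x_B : B
  (p (u) x_B) : B
(q (q (u) (w)) (p (u) x_B)) : A


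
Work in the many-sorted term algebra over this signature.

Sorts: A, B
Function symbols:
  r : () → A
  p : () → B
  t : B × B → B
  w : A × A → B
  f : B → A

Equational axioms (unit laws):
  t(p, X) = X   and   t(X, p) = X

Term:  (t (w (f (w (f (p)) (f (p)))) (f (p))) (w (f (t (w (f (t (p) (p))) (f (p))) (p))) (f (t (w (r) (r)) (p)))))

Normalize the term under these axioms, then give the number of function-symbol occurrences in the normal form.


1. (t (w (f (w (f (p)) (f (p)))) (f (p))) (w (f (t (w (f (t (p) (p))) (f (p))) (p))) (f (t (w (r) (r)) (p)))))  →  (t (w (f (w (f (p)) (f (p)))) (f (p))) (w (f (w (f (t (p) (p))) (f (p)))) (f (t (w (r) (r)) (p)))))
2. (t (w (f (w (f (p)) (f (p)))) (f (p))) (w (f (w (f (t (p) (p))) (f (p)))) (f (t (w (r) (r)) (p)))))  →  (t (w (f (w (f (p)) (f (p)))) (f (p))) (w (f (w (f (p)) (f (p)))) (f (t (w (r) (r)) (p)))))
3. (t (w (f (w (f (p)) (f (p)))) (f (p))) (w (f (w (f (p)) (f (p)))) (f (t (w (r) (r)) (p)))))  →  (t (w (f (w (f (p)) (f (p)))) (f (p))) (w (f (w (f (p)) (f (p)))) (f (w (r) (r)))))
normal form: (t (w (f (w (f (p)) (f (p)))) (f (p))) (w (f (w (f (p)) (f (p)))) (f (w (r) (r)))))

size = 21


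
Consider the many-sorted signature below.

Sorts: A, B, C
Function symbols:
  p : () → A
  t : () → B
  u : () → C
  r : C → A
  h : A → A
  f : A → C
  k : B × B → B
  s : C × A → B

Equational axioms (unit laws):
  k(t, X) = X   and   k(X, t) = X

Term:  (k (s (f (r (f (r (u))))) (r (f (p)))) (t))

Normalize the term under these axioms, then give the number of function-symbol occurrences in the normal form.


size = 9

1. (k (s (f (r (f (r (u))))) (r (f (p)))) (t))  →  (s (f (r (f (r (u))))) (r (f (p))))
normal form: (s (f (r (f (r (u))))) (r (f (p))))


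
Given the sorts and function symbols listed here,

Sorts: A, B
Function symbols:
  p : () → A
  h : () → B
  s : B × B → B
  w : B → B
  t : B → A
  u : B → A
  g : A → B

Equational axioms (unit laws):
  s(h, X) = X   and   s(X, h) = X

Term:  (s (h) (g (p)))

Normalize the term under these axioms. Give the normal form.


1. (s (h) (g (p)))  →  (g (p))

normal form = (g (p))


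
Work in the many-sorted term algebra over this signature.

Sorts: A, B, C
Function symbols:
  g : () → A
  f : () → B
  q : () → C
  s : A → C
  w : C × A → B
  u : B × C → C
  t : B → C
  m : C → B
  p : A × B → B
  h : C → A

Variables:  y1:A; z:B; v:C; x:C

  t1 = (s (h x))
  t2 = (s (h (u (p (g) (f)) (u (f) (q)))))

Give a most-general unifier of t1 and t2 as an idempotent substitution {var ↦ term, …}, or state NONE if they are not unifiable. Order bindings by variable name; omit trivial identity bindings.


{x ↦ (u (p (g) (f)) (u (f) (q)))}


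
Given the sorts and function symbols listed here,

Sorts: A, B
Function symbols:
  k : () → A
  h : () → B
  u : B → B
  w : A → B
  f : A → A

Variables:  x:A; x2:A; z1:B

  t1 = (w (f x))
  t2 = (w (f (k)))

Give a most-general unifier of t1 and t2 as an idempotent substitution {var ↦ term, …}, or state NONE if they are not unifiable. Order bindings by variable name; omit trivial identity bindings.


{x ↦ (k)}


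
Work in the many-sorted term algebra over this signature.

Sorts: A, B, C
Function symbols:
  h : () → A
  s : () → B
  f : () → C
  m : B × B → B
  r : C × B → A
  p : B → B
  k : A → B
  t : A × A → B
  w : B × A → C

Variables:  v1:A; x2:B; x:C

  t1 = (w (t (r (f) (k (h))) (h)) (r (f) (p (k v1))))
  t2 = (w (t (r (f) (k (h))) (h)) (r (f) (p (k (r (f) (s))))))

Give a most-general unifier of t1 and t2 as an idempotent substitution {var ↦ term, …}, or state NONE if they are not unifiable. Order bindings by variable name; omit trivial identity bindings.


{v1 ↦ (r (f) (s))}


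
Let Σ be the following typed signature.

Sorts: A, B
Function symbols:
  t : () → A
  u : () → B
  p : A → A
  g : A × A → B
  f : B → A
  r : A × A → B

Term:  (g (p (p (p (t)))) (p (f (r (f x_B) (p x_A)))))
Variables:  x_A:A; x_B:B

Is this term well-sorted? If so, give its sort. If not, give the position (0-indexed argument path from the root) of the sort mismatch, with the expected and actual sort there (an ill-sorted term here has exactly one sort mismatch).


well-sorted; sort = B

        (t) : A
      (p (t)) : A
    (p (p (t))) : A
  (p (p (p (t)))) : A
          x_B : B
        (f x_B) : A
          x_A : A
        (p x_A) : A
      (r (f x_B) (p x_A)) : B
    (f (r (f x_B) (p x_A))) : A
  (p (f (r (f x_B) (p x_A)))) : A
(g (p (p (p (t)))) (p (f (r (f x_B) (p x_A))))) : B


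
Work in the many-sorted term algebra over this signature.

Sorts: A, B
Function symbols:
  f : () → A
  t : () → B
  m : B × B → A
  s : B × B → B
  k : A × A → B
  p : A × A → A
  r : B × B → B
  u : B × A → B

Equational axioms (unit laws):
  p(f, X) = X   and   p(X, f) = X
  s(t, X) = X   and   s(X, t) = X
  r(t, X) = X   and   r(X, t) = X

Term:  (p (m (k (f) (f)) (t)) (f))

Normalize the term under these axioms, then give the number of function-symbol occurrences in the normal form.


size = 5

1. (p (m (k (f) (f)) (t)) (f))  →  (m (k (f) (f)) (t))
normal form: (m (k (f) (f)) (t))


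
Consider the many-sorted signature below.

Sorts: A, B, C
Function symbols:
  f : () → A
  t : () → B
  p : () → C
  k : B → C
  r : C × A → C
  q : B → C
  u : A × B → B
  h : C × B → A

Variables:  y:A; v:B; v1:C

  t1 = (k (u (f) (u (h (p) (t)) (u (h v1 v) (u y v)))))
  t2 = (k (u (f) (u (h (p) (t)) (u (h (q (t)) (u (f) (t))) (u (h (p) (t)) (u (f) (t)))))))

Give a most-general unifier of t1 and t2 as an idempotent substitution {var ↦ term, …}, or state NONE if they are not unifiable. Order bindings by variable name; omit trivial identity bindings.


{v ↦ (u (f) (t)), v1 ↦ (q (t)), y ↦ (h (p) (t))}


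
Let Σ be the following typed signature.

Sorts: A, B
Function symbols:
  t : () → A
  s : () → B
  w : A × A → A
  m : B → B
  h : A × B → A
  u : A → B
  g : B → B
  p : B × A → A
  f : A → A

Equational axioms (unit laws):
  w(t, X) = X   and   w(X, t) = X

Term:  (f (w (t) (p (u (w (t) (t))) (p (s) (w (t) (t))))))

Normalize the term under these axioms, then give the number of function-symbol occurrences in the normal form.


1. (f (w (t) (p (u (w (t) (t))) (p (s) (w (t) (t))))))  →  (f (p (u (w (t) (t))) (p (s) (w (t) (t)))))
2. (f (p (u (w (t) (t))) (p (s) (w (t) (t)))))  →  (f (p (u (t)) (p (s) (w (t) (t)))))
3. (f (p (u (t)) (p (s) (w (t) (t)))))  →  (f (p (u (t)) (p (s) (t))))
normal form: (f (p (u (t)) (p (s) (t))))

size = 7


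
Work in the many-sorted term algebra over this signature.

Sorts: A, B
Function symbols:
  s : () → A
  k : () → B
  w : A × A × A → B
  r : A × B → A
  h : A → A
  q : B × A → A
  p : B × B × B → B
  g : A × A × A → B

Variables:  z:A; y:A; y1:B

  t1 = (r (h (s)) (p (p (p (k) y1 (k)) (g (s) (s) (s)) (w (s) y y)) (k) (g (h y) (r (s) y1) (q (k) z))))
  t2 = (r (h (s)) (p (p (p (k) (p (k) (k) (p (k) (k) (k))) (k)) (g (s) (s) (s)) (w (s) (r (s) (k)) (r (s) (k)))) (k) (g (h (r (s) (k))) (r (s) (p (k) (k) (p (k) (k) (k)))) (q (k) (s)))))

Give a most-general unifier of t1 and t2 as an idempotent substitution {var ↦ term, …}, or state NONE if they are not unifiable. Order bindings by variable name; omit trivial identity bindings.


{y ↦ (r (s) (k)), y1 ↦ (p (k) (k) (p (k) (k) (k))), z ↦ (s)}


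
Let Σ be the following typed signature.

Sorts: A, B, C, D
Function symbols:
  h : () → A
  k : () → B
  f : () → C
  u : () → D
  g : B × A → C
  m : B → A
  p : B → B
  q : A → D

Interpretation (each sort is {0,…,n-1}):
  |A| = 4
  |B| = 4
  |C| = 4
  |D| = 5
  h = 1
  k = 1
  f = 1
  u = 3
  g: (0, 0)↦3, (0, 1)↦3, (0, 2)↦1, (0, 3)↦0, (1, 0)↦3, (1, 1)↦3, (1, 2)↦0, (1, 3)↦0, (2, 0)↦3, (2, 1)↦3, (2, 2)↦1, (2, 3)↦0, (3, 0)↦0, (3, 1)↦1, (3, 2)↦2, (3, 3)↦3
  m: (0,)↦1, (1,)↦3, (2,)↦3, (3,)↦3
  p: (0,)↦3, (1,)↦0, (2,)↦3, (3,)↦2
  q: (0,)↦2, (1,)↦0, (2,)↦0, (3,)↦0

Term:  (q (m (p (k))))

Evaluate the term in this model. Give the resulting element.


value = 0

  k = 1
  (p (k)) = p(1,) = 0
  (m (p (k))) = m(0,) = 1
  (q (m (p (k)))) = q(1,) = 0


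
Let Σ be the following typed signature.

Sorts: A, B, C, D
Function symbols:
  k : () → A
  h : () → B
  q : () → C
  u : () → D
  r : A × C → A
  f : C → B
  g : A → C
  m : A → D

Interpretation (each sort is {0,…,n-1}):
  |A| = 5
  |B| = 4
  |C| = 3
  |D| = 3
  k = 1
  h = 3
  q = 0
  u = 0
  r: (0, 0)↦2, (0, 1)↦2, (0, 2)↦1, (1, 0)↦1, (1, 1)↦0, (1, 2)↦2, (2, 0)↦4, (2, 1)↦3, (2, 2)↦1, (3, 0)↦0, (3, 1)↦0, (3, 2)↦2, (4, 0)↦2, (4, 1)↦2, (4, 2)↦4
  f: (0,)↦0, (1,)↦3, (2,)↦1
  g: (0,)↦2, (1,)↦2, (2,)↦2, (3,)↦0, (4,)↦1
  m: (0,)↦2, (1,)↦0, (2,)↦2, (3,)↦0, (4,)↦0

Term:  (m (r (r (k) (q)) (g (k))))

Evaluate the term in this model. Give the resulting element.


value = 2

  k = 1
  q = 0
  (r (k) (q)) = r(1, 0) = 1
  k = 1
  (g (k)) = g(1,) = 2
  (r (r (k) (q)) (g (k))) = r(1, 2) = 2
  (m (r (r (k) (q)) (g (k)))) = m(2,) = 2


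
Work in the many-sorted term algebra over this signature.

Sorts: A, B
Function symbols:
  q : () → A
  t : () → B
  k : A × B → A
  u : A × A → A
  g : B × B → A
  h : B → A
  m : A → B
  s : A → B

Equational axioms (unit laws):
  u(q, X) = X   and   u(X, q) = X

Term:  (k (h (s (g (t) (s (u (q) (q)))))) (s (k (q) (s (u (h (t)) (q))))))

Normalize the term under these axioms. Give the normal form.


normal form = (k (h (s (g (t) (s (q))))) (s (k (q) (s (h (t))))))

1. (k (h (s (g (t) (s (u (q) (q)))))) (s (k (q) (s (u (h (t)) (q))))))  →  (k (h (s (g (t) (s (q))))) (s (k (q) (s (u (h (t)) (q))))))
2. (k (h (s (g (t) (s (q))))) (s (k (q) (s (u (h (t)) (q))))))  →  (k (h (s (g (t) (s (q))))) (s (k (q) (s (h (t))))))


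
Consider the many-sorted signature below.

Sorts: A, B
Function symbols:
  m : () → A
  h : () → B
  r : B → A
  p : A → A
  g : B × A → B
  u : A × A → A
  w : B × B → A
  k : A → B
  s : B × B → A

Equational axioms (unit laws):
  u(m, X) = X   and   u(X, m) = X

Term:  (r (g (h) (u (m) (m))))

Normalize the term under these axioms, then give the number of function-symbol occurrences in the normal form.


size = 4

1. (r (g (h) (u (m) (m))))  →  (r (g (h) (m)))
normal form: (r (g (h) (m)))


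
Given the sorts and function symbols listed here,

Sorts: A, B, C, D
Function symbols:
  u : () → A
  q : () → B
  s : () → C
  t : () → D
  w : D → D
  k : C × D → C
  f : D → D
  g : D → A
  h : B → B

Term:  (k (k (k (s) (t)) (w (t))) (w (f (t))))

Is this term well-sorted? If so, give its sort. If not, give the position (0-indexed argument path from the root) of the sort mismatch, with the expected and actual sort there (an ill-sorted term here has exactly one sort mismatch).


      (s) : C
      (t) : D
    (k (s) (t)) : C
      (t) : D
    (w (t)) : D
  (k (k (s) (t)) (w (t))) : C
      (t) : D
    (f (t)) : D
  (w (f (t))) : D
(k (k (k (s) (t)) (w (t))) (w (f (t)))) : C

well-sorted; sort = C


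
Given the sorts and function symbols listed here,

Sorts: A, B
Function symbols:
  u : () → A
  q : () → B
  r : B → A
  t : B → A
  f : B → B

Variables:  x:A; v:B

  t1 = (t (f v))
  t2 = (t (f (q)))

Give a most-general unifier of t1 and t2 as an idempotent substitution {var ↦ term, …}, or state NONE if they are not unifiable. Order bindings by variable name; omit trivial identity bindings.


{v ↦ (q)}


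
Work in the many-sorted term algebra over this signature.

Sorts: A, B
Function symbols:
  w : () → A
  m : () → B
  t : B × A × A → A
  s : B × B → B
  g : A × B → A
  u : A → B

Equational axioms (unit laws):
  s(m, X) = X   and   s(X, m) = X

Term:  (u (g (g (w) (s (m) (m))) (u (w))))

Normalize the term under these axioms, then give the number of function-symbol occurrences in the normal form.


1. (u (g (g (w) (s (m) (m))) (u (w))))  →  (u (g (g (w) (m)) (u (w))))
normal form: (u (g (g (w) (m)) (u (w))))

size = 7


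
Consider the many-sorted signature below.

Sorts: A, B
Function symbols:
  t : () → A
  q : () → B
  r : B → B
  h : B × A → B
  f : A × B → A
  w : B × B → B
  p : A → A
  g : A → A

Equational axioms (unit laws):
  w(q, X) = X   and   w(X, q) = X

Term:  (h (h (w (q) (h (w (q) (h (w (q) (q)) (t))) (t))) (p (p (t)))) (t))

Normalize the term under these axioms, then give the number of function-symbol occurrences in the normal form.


size = 11

1. (h (h (w (q) (h (w (q) (h (w (q) (q)) (t))) (t))) (p (p (t)))) (t))  →  (h (h (h (w (q) (h (w (q) (q)) (t))) (t)) (p (p (t)))) (t))
2. (h (h (h (w (q) (h (w (q) (q)) (t))) (t)) (p (p (t)))) (t))  →  (h (h (h (h (w (q) (q)) (t)) (t)) (p (p (t)))) (t))
3. (h (h (h (h (w (q) (q)) (t)) (t)) (p (p (t)))) (t))  →  (h (h (h (h (q) (t)) (t)) (p (p (t)))) (t))
normal form: (h (h (h (h (q) (t)) (t)) (p (p (t)))) (t))


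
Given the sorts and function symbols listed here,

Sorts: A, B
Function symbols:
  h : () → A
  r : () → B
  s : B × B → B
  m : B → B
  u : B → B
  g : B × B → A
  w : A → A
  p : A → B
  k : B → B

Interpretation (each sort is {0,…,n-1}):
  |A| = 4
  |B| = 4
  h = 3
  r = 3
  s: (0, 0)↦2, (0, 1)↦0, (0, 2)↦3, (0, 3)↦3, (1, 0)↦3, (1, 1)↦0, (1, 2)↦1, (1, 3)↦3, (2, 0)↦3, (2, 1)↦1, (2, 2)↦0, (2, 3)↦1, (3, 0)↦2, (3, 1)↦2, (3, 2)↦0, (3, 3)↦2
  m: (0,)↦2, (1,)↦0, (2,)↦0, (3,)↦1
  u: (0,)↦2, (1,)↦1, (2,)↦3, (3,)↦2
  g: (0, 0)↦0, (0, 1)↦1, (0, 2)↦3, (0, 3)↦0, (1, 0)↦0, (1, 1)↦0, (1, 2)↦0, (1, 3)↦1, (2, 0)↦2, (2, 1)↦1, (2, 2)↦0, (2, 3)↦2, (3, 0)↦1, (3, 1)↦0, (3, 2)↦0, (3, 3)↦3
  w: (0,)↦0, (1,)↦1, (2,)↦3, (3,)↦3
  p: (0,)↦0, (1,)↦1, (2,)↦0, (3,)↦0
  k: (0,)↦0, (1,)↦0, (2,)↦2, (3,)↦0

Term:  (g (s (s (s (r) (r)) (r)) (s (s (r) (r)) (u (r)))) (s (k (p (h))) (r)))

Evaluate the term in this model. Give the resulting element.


value = 3

  r = 3
  r = 3
  (s (r) (r)) = s(3, 3) = 2
  r = 3
  (s (s (r) (r)) (r)) = s(2, 3) = 1
  r = 3
  r = 3
  (s (r) (r)) = s(3, 3) = 2
  r = 3
  (u (r)) = u(3,) = 2
  (s (s (r) (r)) (u (r))) = s(2, 2) = 0
  (s (s (s (r) (r)) (r)) (s (s (r) (r)) (u (r)))) = s(1, 0) = 3
  h = 3
  (p (h)) = p(3,) = 0
  (k (p (h))) = k(0,) = 0
  r = 3
  (s (k (p (h))) (r)) = s(0, 3) = 3
  (g (s (s (s (r) (r)) (r)) (s (s (r) (r)) (u (r)))) (s (k (p (h))) (r))) = g(3, 3) = 3


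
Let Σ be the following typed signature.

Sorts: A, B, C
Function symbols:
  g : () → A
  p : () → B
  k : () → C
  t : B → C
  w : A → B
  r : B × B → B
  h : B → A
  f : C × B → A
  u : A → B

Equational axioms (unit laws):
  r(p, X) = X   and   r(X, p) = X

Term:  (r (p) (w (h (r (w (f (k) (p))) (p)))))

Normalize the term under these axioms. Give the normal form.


normal form = (w (h (w (f (k) (p)))))

1. (r (p) (w (h (r (w (f (k) (p))) (p)))))  →  (w (h (r (w (f (k) (p))) (p))))
2. (w (h (r (w (f (k) (p))) (p))))  →  (w (h (w (f (k) (p)))))


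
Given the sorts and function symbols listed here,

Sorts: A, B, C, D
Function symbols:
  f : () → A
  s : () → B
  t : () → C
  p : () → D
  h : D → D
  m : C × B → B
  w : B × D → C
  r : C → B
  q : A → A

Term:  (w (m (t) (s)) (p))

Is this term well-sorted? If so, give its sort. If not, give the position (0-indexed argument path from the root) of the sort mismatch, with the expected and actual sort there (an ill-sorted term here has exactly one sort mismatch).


well-sorted; sort = C

    (t) : C
    (s) : B
  (m (t) (s)) : B
  (p) : D
(w (m (t) (s)) (p)) : C


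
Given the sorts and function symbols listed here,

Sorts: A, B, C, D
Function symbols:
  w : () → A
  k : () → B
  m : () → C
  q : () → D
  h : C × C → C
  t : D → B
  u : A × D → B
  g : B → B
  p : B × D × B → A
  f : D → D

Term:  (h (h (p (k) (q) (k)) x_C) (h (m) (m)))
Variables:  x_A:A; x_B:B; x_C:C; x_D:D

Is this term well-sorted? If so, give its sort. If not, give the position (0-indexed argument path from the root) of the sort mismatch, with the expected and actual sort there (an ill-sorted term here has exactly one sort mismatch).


      (k) : B
      (q) : D
      (k) : B
    (p (k) (q) (k)) : A
    x_C : C
  (h (p (k) (q) (k)) x_C) : ✗ arg 0 at [0, 0] has sort A, expected C
    (m) : C
    (m) : C
  (h (m) (m)) : C

ill-sorted at position [0, 0]: expected C, got A


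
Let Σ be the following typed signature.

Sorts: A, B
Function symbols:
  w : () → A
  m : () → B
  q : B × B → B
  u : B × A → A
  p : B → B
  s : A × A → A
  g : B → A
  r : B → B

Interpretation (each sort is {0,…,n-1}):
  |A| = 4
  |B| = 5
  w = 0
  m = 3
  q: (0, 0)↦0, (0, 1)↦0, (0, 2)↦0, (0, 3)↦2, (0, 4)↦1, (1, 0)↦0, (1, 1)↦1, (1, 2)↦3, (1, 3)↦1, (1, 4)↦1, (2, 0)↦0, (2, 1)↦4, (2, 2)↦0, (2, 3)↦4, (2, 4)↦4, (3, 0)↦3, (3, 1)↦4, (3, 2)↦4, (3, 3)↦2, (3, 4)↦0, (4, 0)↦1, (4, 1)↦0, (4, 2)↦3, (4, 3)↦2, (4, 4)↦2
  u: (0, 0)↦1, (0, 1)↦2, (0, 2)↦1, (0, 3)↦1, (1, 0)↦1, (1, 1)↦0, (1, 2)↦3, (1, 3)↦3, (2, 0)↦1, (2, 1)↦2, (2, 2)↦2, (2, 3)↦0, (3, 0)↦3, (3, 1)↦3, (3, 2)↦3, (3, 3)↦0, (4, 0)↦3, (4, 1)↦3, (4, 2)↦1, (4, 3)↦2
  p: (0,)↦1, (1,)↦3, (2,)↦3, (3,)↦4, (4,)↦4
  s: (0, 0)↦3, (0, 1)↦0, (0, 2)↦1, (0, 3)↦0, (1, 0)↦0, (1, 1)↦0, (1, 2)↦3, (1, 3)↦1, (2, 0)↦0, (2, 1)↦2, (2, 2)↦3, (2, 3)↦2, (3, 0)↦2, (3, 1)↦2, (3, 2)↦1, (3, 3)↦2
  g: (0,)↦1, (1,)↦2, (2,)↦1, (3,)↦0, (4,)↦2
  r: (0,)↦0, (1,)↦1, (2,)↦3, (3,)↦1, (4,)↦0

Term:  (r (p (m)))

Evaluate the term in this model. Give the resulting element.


  m = 3
  (p (m)) = p(3,) = 4
  (r (p (m))) = r(4,) = 0

value = 0


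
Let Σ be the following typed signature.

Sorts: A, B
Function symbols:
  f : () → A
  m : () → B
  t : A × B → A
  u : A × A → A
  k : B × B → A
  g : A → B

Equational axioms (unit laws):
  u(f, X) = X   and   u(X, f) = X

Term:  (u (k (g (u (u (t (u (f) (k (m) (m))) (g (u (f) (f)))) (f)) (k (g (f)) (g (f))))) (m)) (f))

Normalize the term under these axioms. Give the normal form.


1. (u (k (g (u (u (t (u (f) (k (m) (m))) (g (u (f) (f)))) (f)) (k (g (f)) (g (f))))) (m)) (f))  →  (k (g (u (u (t (u (f) (k (m) (m))) (g (u (f) (f)))) (f)) (k (g (f)) (g (f))))) (m))
2. (k (g (u (u (t (u (f) (k (m) (m))) (g (u (f) (f)))) (f)) (k (g (f)) (g (f))))) (m))  →  (k (g (u (t (u (f) (k (m) (m))) (g (u (f) (f)))) (k (g (f)) (g (f))))) (m))
3. (k (g (u (t (u (f) (k (m) (m))) (g (u (f) (f)))) (k (g (f)) (g (f))))) (m))  →  (k (g (u (t (k (m) (m)) (g (u (f) (f)))) (k (g (f)) (g (f))))) (m))
4. (k (g (u (t (k (m) (m)) (g (u (f) (f)))) (k (g (f)) (g (f))))) (m))  →  (k (g (u (t (k (m) (m)) (g (f))) (k (g (f)) (g (f))))) (m))

normal form = (k (g (u (t (k (m) (m)) (g (f))) (k (g (f)) (g (f))))) (m))
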